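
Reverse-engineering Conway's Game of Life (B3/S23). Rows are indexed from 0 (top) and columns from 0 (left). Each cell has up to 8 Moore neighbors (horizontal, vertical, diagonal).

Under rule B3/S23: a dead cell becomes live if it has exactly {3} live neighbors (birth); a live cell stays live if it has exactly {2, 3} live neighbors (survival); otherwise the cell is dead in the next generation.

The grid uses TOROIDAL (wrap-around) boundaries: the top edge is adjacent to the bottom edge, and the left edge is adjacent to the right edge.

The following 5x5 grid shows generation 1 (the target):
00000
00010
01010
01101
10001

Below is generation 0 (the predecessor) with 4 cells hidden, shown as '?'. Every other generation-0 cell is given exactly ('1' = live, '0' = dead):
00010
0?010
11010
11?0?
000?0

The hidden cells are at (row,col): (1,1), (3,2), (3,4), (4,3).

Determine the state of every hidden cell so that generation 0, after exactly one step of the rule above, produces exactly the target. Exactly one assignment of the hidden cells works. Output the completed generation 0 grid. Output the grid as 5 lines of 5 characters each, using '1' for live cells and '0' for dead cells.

Answer: 00010
00010
11010
11001
00000

Derivation:
Hidden generation-0 cells (in order): (1,1), (3,2), (3,4), (4,3).
A hidden cell only influences target cells in its own 3x3 neighborhood. Try each of the 2^4 = 16 assignments, step the completed generation 0 forward once under B3/S23, and compare with the target:
  (1,1)=0 (3,2)=0 (3,4)=0 (4,3)=0 -> step gives (2,0)='1' but target has '0' -> reject
  (1,1)=0 (3,2)=0 (3,4)=0 (4,3)=1 -> step gives (0,2)='1' but target has '0' -> reject
  (1,1)=0 (3,2)=0 (3,4)=1 (4,3)=0 -> step reproduces the target at every cell -> ACCEPT
  (1,1)=0 (3,2)=0 (3,4)=1 (4,3)=1 -> step gives (0,2)='1' but target has '0' -> reject
  (1,1)=0 (3,2)=1 (3,4)=0 (4,3)=0 -> step gives (2,0)='1' but target has '0' -> reject
  (1,1)=0 (3,2)=1 (3,4)=0 (4,3)=1 -> step gives (0,2)='1' but target has '0' -> reject
  (1,1)=0 (3,2)=1 (3,4)=1 (4,3)=0 -> step gives (2,1)='0' but target has '1' -> reject
  (1,1)=0 (3,2)=1 (3,4)=1 (4,3)=1 -> step gives (0,2)='1' but target has '0' -> reject
  (1,1)=1 (3,2)=0 (3,4)=0 (4,3)=0 -> step gives (0,2)='1' but target has '0' -> reject
  (1,1)=1 (3,2)=0 (3,4)=0 (4,3)=1 -> step gives (0,3)='1' but target has '0' -> reject
  (1,1)=1 (3,2)=0 (3,4)=1 (4,3)=0 -> step gives (0,2)='1' but target has '0' -> reject
  (1,1)=1 (3,2)=0 (3,4)=1 (4,3)=1 -> step gives (0,3)='1' but target has '0' -> reject
  (1,1)=1 (3,2)=1 (3,4)=0 (4,3)=0 -> step gives (0,2)='1' but target has '0' -> reject
  (1,1)=1 (3,2)=1 (3,4)=0 (4,3)=1 -> step gives (0,3)='1' but target has '0' -> reject
  (1,1)=1 (3,2)=1 (3,4)=1 (4,3)=0 -> step gives (0,2)='1' but target has '0' -> reject
  (1,1)=1 (3,2)=1 (3,4)=1 (4,3)=1 -> step gives (0,3)='1' but target has '0' -> reject
Unique solution: (1,1)=dead, (3,2)=dead, (3,4)=live, (4,3)=dead.
Check: live-neighbor counts of every cell in the completed generation 0:
00212
22424
43425
43323
32223
Applying B3/S23 to generation 0 with these counts gives:
00000
00010
01010
01101
10001
which matches the target exactly.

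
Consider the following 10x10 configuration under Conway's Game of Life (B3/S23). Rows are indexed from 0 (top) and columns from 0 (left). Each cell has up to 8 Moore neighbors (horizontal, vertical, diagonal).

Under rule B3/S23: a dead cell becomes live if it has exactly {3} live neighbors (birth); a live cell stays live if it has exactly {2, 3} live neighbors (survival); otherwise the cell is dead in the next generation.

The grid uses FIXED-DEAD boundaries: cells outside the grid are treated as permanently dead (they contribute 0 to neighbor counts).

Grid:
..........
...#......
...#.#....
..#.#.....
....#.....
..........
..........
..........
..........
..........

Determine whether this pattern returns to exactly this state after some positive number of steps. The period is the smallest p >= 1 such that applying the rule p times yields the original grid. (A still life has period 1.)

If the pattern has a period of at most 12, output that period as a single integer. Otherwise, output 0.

Answer: 2

Derivation:
Simulating and comparing each generation to the original:
Gen 0 (original, given above): 6 live cells
Gen 1: 6 live cells, differs from original
Gen 2: 6 live cells, MATCHES original -> period = 2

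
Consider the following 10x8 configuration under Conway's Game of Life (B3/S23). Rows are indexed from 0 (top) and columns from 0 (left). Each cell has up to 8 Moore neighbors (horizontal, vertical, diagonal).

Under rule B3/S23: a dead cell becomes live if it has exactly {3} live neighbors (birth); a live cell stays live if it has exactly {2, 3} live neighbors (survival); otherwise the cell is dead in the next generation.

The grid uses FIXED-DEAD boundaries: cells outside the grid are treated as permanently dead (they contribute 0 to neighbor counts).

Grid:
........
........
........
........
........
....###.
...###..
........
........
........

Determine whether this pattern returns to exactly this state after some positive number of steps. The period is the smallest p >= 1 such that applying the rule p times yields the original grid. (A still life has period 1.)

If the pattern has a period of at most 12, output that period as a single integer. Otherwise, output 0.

Answer: 2

Derivation:
Simulating and comparing each generation to the original:
Gen 0 (original, given above): 6 live cells
Gen 1: 6 live cells, differs from original
Gen 2: 6 live cells, MATCHES original -> period = 2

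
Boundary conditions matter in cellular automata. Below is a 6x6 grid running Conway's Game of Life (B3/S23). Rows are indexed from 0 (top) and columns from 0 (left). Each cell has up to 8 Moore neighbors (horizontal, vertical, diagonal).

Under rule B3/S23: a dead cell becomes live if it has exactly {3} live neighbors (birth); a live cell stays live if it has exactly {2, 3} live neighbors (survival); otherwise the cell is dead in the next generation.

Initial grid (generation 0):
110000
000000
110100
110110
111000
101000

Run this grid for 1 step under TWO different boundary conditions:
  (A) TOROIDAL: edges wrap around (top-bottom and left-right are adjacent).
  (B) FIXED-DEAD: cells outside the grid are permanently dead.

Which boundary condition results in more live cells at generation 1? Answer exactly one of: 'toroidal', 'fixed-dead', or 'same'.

Answer: toroidal

Derivation:
Under TOROIDAL boundary, generation 1:
110000
001000
110111
000110
000000
001001
Population = 12

Under FIXED-DEAD boundary, generation 1:
000000
001000
110110
000110
000000
101000
Population = 9

Comparison: toroidal=12, fixed-dead=9 -> toroidal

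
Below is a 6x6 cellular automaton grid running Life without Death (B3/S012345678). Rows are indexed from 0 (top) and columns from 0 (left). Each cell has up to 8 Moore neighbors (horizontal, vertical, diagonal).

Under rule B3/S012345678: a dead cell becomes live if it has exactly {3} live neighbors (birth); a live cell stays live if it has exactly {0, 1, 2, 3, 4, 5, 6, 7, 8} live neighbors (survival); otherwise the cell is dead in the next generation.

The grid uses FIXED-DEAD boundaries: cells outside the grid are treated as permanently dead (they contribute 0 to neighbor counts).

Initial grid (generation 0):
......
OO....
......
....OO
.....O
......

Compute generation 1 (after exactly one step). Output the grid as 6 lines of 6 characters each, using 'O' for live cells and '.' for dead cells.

Simulating step by step:
Generation 0 (given above): 5 live cells
Generation 1: 6 live cells
(generation 1 grid is the final answer)

Answer: ......
OO....
......
....OO
....OO
......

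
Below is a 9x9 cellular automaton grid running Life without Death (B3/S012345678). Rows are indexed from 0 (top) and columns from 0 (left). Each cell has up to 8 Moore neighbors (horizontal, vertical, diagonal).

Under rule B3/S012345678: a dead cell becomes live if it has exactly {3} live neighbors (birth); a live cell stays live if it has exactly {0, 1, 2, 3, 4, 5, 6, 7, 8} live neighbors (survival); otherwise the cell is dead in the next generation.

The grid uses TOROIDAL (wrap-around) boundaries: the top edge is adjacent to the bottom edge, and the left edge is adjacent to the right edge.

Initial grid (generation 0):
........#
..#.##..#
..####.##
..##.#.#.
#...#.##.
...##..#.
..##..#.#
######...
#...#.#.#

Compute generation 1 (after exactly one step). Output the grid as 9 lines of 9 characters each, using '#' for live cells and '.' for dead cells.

Answer: ...##...#
#.#.###.#
.#####.##
.###.#.#.
#.#.#.##.
..###..#.
#.##..###
#######..
#.#.#.###

Derivation:
Simulating step by step:
Generation 0 (given above): 36 live cells
Generation 1: 49 live cells
(generation 1 grid is the final answer)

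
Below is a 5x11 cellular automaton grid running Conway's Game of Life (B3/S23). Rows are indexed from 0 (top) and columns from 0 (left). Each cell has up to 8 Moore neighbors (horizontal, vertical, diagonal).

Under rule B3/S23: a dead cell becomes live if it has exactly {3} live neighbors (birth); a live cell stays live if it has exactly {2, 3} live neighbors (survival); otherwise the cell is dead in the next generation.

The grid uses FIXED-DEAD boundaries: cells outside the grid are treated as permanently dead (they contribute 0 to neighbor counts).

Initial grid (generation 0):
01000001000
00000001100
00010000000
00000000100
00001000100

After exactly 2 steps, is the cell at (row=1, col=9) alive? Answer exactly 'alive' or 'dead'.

Simulating step by step:
Generation 0 (given above): 8 live cells
Generation 1: 6 live cells
00000001100
00000001100
00000001100
00000000000
00000000000
Generation 2: 6 live cells
00000001100
00000010010
00000001100
00000000000
00000000000

Cell (1,9) at generation 2: 1 -> alive

Answer: alive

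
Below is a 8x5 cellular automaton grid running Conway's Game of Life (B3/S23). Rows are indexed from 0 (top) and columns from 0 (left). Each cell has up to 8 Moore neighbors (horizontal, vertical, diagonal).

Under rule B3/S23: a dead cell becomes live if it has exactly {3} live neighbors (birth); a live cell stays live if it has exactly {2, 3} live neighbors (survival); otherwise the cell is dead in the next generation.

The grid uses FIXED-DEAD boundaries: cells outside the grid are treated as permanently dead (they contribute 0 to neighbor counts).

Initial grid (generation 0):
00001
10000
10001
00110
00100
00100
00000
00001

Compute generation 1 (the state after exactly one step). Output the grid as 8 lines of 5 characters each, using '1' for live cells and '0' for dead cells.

Simulating step by step:
Generation 0 (given above): 9 live cells
Generation 1: 7 live cells
(generation 1 grid is the final answer)

Answer: 00000
00000
01010
01110
01100
00000
00000
00000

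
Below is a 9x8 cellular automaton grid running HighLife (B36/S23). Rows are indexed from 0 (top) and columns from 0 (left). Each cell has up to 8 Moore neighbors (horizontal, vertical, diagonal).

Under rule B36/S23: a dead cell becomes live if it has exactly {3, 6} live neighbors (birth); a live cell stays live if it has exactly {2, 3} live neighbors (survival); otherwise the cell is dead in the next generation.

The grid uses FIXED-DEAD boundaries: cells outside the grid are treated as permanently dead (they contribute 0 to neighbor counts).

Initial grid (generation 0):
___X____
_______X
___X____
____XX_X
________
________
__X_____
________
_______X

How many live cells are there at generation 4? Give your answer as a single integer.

Simulating step by step:
Generation 0 (given above): 8 live cells
Generation 1: 3 live cells
________
________
____X_X_
____X___
________
________
________
________
________
Generation 2: 2 live cells
________
________
_____X__
_____X__
________
________
________
________
________
Generation 3: 0 live cells
________
________
________
________
________
________
________
________
________
Generation 4: 0 live cells
________
________
________
________
________
________
________
________
________
Population at generation 4: 0

Answer: 0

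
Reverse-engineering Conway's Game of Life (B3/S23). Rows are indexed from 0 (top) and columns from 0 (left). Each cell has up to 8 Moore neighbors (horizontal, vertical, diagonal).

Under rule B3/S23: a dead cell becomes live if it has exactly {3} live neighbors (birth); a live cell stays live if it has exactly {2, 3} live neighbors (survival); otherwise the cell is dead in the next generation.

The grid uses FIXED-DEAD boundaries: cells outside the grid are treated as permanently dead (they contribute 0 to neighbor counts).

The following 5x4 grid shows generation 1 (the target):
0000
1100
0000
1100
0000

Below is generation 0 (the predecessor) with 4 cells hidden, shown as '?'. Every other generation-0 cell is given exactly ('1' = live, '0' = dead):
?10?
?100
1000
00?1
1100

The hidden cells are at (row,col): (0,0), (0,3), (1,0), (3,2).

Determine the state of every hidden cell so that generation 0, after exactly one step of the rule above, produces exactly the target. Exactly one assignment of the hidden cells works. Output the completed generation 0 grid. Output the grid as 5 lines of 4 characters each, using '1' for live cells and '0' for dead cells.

Answer: 0100
0100
1000
0001
1100

Derivation:
Hidden generation-0 cells (in order): (0,0), (0,3), (1,0), (3,2).
A hidden cell only influences target cells in its own 3x3 neighborhood. Try each of the 2^4 = 16 assignments, step the completed generation 0 forward once under B3/S23, and compare with the target:
  (0,0)=0 (0,3)=0 (1,0)=0 (3,2)=0 -> step reproduces the target at every cell -> ACCEPT
  (0,0)=0 (0,3)=0 (1,0)=0 (3,2)=1 -> step gives (2,1)='1' but target has '0' -> reject
  (0,0)=0 (0,3)=0 (1,0)=1 (3,2)=0 -> step gives (0,0)='1' but target has '0' -> reject
  (0,0)=0 (0,3)=0 (1,0)=1 (3,2)=1 -> step gives (0,0)='1' but target has '0' -> reject
  (0,0)=0 (0,3)=1 (1,0)=0 (3,2)=0 -> step gives (0,2)='1' but target has '0' -> reject
  (0,0)=0 (0,3)=1 (1,0)=0 (3,2)=1 -> step gives (0,2)='1' but target has '0' -> reject
  (0,0)=0 (0,3)=1 (1,0)=1 (3,2)=0 -> step gives (0,0)='1' but target has '0' -> reject
  (0,0)=0 (0,3)=1 (1,0)=1 (3,2)=1 -> step gives (0,0)='1' but target has '0' -> reject
  (0,0)=1 (0,3)=0 (1,0)=0 (3,2)=0 -> step gives (0,0)='1' but target has '0' -> reject
  (0,0)=1 (0,3)=0 (1,0)=0 (3,2)=1 -> step gives (0,0)='1' but target has '0' -> reject
  (0,0)=1 (0,3)=0 (1,0)=1 (3,2)=0 -> step gives (0,0)='1' but target has '0' -> reject
  (0,0)=1 (0,3)=0 (1,0)=1 (3,2)=1 -> step gives (0,0)='1' but target has '0' -> reject
  (0,0)=1 (0,3)=1 (1,0)=0 (3,2)=0 -> step gives (0,0)='1' but target has '0' -> reject
  (0,0)=1 (0,3)=1 (1,0)=0 (3,2)=1 -> step gives (0,0)='1' but target has '0' -> reject
  (0,0)=1 (0,3)=1 (1,0)=1 (3,2)=0 -> step gives (0,0)='1' but target has '0' -> reject
  (0,0)=1 (0,3)=1 (1,0)=1 (3,2)=1 -> step gives (0,0)='1' but target has '0' -> reject
Unique solution: (0,0)=dead, (0,3)=dead, (1,0)=dead, (3,2)=dead.
Check: live-neighbor counts of every cell in the completed generation 0:
2120
3220
1221
3320
1121
Applying B3/S23 to generation 0 with these counts gives:
0000
1100
0000
1100
0000
which matches the target exactly.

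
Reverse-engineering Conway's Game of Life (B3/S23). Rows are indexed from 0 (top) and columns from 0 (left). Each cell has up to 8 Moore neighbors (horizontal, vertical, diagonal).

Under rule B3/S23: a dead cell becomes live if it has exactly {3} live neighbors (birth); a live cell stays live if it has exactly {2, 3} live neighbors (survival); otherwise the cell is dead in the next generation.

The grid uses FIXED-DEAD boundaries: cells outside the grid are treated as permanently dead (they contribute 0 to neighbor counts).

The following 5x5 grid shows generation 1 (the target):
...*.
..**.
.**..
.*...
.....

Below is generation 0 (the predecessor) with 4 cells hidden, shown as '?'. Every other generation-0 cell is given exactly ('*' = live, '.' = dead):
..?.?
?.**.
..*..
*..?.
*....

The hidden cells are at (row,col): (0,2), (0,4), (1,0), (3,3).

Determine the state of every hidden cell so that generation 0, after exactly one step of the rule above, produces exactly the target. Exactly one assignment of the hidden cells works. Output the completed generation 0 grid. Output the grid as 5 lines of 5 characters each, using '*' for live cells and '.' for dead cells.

Hidden generation-0 cells (in order): (0,2), (0,4), (1,0), (3,3).
A hidden cell only influences target cells in its own 3x3 neighborhood. Try each of the 2^4 = 16 assignments, step the completed generation 0 forward once under B3/S23, and compare with the target:
  (0,2)=. (0,4)=. (1,0)=. (3,3)=. -> step gives (0,3)='.' but target has '*' -> reject
  (0,2)=. (0,4)=. (1,0)=. (3,3)=* -> step gives (0,3)='.' but target has '*' -> reject
  (0,2)=. (0,4)=. (1,0)=* (3,3)=. -> step gives (0,3)='.' but target has '*' -> reject
  (0,2)=. (0,4)=. (1,0)=* (3,3)=* -> step gives (0,3)='.' but target has '*' -> reject
  (0,2)=. (0,4)=* (1,0)=. (3,3)=. -> step gives (2,3)='*' but target has '.' -> reject
  (0,2)=. (0,4)=* (1,0)=. (3,3)=* -> step reproduces the target at every cell -> ACCEPT
  (0,2)=. (0,4)=* (1,0)=* (3,3)=. -> step gives (1,1)='*' but target has '.' -> reject
  (0,2)=. (0,4)=* (1,0)=* (3,3)=* -> step gives (1,1)='*' but target has '.' -> reject
  (0,2)=* (0,4)=. (1,0)=. (3,3)=. -> step gives (0,2)='*' but target has '.' -> reject
  (0,2)=* (0,4)=. (1,0)=. (3,3)=* -> step gives (0,2)='*' but target has '.' -> reject
  (0,2)=* (0,4)=. (1,0)=* (3,3)=. -> step gives (0,1)='*' but target has '.' -> reject
  (0,2)=* (0,4)=. (1,0)=* (3,3)=* -> step gives (0,1)='*' but target has '.' -> reject
  (0,2)=* (0,4)=* (1,0)=. (3,3)=. -> step gives (0,2)='*' but target has '.' -> reject
  (0,2)=* (0,4)=* (1,0)=. (3,3)=* -> step gives (0,2)='*' but target has '.' -> reject
  (0,2)=* (0,4)=* (1,0)=* (3,3)=. -> step gives (0,1)='*' but target has '.' -> reject
  (0,2)=* (0,4)=* (1,0)=* (3,3)=* -> step gives (0,1)='*' but target has '.' -> reject
Unique solution: (0,2)=dead, (0,4)=live, (1,0)=dead, (3,3)=live.
Check: live-neighbor counts of every cell in the completed generation 0:
01231
02232
13342
13211
12111
Applying B3/S23 to generation 0 with these counts gives:
...*.
..**.
.**..
.*...
.....
which matches the target exactly.

Answer: ....*
..**.
..*..
*..*.
*....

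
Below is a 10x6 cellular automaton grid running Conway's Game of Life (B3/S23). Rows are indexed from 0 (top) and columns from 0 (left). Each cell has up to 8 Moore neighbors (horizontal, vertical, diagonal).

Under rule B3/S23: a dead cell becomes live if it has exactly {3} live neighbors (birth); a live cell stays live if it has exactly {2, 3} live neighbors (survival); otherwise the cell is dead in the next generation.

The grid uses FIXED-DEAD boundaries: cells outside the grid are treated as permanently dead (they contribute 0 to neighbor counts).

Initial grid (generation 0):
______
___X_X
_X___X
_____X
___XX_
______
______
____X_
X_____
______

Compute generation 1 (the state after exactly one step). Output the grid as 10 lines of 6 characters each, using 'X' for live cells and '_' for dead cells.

Simulating step by step:
Generation 0 (given above): 9 live cells
Generation 1: 4 live cells
(generation 1 grid is the final answer)

Answer: ______
____X_
_____X
_____X
____X_
______
______
______
______
______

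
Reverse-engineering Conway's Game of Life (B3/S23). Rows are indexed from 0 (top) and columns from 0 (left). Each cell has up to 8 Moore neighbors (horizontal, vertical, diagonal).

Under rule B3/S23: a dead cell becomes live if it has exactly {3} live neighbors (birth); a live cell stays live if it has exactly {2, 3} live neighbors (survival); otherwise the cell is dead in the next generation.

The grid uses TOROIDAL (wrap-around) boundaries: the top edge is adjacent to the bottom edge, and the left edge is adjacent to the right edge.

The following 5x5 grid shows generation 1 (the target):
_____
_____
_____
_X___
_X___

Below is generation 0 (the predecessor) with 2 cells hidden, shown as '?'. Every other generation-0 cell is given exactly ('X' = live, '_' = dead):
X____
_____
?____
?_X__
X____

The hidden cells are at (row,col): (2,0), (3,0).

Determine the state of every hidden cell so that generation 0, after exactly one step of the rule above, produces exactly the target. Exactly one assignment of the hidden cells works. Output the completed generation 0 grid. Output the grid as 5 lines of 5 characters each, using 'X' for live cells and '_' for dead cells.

Answer: X____
_____
X____
__X__
X____

Derivation:
Hidden generation-0 cells (in order): (2,0), (3,0).
A hidden cell only influences target cells in its own 3x3 neighborhood. Try each of the 2^2 = 4 assignments, step the completed generation 0 forward once under B3/S23, and compare with the target:
  (2,0)=_ (3,0)=_ -> step gives (3,1)='_' but target has 'X' -> reject
  (2,0)=_ (3,0)=X -> step gives (4,0)='X' but target has '_' -> reject
  (2,0)=X (3,0)=_ -> step reproduces the target at every cell -> ACCEPT
  (2,0)=X (3,0)=X -> step gives (2,1)='X' but target has '_' -> reject
Unique solution: (2,0)=live, (3,0)=dead.
Check: live-neighbor counts of every cell in the completed generation 0:
12002
22002
02111
23012
13112
Applying B3/S23 to generation 0 with these counts gives:
_____
_____
_____
_X___
_X___
which matches the target exactly.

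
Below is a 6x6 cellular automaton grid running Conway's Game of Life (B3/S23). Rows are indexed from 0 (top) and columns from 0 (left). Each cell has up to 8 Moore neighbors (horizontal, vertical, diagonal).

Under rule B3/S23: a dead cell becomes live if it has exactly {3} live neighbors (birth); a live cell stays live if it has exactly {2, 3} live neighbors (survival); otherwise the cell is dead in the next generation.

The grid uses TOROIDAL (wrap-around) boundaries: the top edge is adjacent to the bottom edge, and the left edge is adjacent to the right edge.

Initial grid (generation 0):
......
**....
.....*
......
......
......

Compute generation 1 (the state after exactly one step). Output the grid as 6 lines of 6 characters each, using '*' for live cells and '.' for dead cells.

Simulating step by step:
Generation 0 (given above): 3 live cells
Generation 1: 2 live cells
(generation 1 grid is the final answer)

Answer: ......
*.....
*.....
......
......
......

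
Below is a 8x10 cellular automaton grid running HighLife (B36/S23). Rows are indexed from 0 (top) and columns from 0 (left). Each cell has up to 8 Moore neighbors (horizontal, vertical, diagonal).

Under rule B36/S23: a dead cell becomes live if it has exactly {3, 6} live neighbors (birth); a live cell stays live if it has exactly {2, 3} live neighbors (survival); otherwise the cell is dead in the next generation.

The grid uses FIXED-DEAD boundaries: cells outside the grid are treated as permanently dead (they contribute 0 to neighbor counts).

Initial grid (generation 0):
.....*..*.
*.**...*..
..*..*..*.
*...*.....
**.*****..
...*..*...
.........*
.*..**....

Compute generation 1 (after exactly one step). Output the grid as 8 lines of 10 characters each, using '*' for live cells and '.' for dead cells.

Simulating step by step:
Generation 0 (given above): 24 live cells
Generation 1: 24 live cells
(generation 1 grid is the final answer)

Answer: ..........
.****.***.
..*.*.....
*.*....*..
****..**..
..**..**..
....**....
..........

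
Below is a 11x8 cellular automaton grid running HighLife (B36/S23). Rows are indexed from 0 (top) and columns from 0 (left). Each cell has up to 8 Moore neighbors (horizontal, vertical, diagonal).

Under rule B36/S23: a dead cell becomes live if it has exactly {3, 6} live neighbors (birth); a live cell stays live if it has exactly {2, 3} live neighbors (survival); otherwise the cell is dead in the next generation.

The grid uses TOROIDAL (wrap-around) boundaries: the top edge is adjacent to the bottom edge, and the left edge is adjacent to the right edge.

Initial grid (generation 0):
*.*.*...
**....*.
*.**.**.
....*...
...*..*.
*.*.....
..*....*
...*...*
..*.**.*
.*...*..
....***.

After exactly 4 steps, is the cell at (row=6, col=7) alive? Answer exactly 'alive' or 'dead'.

Simulating step by step:
Generation 0 (given above): 29 live cells
Generation 1: 42 live cells
*..**.*.
*...*.*.
*.*****.
..*.*.**
...*....
.***...*
****...*
*.***..*
*.****..
...*....
.*.**.*.
Generation 2: 34 live cells
***..**.
*.**..**
*.*....*
.***..**
**..*.**
....*..*
......*.
.....**.
*....*.*
.*..*...
.......*
Generation 3: 24 live cells
..**.*.*
...*.*..
.*......
...*.*..
.*..*...
........
......**
.....*..
*...**.*
......**
..*..***
Generation 4: 25 live cells
..**.***
...*..*.
..*.....
..*.*...
....*...
........
......*.
*...**..
*...**.*
....*...
*.****..

Cell (6,7) at generation 4: 0 -> dead

Answer: dead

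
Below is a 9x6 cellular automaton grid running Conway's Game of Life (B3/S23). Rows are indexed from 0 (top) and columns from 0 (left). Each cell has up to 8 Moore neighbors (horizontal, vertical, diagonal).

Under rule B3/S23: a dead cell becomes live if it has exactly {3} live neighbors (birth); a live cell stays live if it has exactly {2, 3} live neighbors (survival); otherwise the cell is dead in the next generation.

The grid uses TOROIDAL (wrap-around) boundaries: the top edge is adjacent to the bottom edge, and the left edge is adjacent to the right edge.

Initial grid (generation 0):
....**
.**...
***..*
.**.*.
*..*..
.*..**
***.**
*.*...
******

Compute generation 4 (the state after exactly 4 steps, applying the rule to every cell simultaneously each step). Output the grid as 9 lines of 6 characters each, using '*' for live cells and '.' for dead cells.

Simulating step by step:
Generation 0 (given above): 29 live cells
Generation 1: 10 live cells
......
..***.
.....*
....*.
*..*..
......
..*.*.
......
..*...
Generation 2: 8 live cells
..*...
...**.
.....*
....**
......
...*..
......
...*..
......
Generation 3: 8 live cells
...*..
...**.
...*.*
....**
....*.
......
......
......
......
Generation 4: 10 live cells
(generation 4 grid is the final answer)

Answer: ...**.
..**..
...*.*
...*.*
....**
......
......
......
......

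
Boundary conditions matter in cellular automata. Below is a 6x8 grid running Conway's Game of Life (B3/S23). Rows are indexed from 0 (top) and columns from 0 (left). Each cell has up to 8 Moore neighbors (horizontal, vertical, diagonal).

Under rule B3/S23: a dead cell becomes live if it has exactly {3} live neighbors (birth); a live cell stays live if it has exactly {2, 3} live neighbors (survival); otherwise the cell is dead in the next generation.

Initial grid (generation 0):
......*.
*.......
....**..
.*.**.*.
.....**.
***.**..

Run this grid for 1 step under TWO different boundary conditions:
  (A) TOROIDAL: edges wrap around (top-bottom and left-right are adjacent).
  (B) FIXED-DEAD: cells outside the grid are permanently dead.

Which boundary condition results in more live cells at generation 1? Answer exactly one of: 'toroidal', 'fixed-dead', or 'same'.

Under TOROIDAL boundary, generation 1:
*....*.*
.....*..
...***..
...*..*.
*.....**
.*..*..*
Population = 15

Under FIXED-DEAD boundary, generation 1:
........
.....*..
...***..
...*..*.
*.....*.
.*..***.
Population = 12

Comparison: toroidal=15, fixed-dead=12 -> toroidal

Answer: toroidal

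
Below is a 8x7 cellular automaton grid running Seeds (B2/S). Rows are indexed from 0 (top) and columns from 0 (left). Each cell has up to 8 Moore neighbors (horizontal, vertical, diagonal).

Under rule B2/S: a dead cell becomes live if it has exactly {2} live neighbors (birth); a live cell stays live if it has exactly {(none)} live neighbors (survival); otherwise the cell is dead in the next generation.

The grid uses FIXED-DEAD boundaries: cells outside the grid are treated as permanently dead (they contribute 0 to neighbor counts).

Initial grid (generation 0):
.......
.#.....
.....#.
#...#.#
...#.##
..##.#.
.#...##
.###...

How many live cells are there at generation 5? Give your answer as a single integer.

Answer: 15

Derivation:
Simulating step by step:
Generation 0 (given above): 17 live cells
Generation 1: 12 live cells
.......
.......
##..#.#
...#...
.#.....
.#.....
#......
#...###
Generation 2: 13 live cells
.......
##...#.
..##.#.
....##.
#......
..#....
....#.#
.#.....
Generation 3: 20 live cells
##.....
...#..#
#......
.##...#
.#.###.
.#.#.#.
.###.#.
.....#.
Generation 4: 9 live cells
..#....
..#....
...#.##
.......
.......
.......
#......
.#.#..#
Generation 5: 15 live cells
.#.#...
.#..###
..#.#..
....###
.......
.......
.##....
#.#....
Population at generation 5: 15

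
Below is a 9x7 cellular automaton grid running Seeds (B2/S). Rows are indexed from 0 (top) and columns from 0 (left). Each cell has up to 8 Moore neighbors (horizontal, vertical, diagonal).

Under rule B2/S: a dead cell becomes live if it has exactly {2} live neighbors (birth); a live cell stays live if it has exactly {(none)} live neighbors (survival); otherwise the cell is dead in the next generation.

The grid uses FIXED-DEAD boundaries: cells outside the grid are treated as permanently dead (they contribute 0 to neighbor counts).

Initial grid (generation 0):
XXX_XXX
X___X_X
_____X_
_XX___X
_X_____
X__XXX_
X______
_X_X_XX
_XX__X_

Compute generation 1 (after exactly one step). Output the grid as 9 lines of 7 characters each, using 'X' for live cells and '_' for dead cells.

Simulating step by step:
Generation 0 (given above): 26 live cells
Generation 1: 11 live cells
(generation 1 grid is the final answer)

Answer: _______
__X____
X_XXX__
X____X_
______X
__X____
_______
_______
X__X___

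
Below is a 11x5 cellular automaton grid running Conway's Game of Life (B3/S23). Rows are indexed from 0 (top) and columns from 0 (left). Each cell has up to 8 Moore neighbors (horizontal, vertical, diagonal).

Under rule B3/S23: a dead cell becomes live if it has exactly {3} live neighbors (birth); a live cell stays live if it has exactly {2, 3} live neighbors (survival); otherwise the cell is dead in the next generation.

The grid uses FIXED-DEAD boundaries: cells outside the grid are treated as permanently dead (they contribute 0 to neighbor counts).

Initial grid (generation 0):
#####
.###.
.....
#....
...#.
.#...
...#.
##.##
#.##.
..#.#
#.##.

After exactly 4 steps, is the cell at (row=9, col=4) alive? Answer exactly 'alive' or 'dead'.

Simulating step by step:
Generation 0 (given above): 24 live cells
Generation 1: 19 live cells
#...#
#...#
.##..
.....
.....
..#..
##.##
##..#
#....
....#
.###.
Generation 2: 19 live cells
.....
#..#.
.#...
.....
.....
.###.
#..##
..###
##...
.###.
..##.
Generation 3: 14 live cells
.....
.....
.....
.....
..#..
.####
.....
#.#.#
#...#
#..#.
.#.#.
Generation 4: 16 live cells
.....
.....
.....
.....
.##..
.###.
....#
.#.#.
#...#
#####
..#..

Cell (9,4) at generation 4: 1 -> alive

Answer: alive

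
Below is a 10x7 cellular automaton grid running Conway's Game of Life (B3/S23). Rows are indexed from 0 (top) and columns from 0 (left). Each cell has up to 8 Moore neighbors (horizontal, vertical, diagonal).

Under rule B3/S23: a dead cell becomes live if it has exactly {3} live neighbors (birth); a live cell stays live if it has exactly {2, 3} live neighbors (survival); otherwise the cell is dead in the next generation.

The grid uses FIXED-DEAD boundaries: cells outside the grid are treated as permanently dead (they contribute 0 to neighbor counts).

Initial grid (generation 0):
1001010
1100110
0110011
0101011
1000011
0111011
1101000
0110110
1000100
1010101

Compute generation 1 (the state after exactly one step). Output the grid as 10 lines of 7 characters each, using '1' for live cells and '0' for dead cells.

Simulating step by step:
Generation 0 (given above): 36 live cells
Generation 1: 24 live cells
(generation 1 grid is the final answer)

Answer: 1100010
1001000
0001000
1100000
1001000
0001011
1000001
0010110
1010100
0101010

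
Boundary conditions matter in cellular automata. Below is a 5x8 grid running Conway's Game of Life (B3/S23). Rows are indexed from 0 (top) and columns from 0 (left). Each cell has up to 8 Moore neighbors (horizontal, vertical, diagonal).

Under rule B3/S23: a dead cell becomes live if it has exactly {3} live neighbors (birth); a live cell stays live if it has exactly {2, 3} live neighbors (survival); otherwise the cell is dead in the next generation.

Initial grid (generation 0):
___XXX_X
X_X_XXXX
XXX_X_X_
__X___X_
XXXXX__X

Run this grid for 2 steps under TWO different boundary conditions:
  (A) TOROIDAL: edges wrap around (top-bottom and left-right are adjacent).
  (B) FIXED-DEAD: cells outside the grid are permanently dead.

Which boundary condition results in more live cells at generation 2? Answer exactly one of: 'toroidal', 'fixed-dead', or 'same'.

Answer: toroidal

Derivation:
Under TOROIDAL boundary, generation 2:
XX______
_X_X____
_X___X__
___X_X__
X______X
Population = 10

Under FIXED-DEAD boundary, generation 2:
________
__X_____
_____XXX
____XX__
__XX____
Population = 8

Comparison: toroidal=10, fixed-dead=8 -> toroidal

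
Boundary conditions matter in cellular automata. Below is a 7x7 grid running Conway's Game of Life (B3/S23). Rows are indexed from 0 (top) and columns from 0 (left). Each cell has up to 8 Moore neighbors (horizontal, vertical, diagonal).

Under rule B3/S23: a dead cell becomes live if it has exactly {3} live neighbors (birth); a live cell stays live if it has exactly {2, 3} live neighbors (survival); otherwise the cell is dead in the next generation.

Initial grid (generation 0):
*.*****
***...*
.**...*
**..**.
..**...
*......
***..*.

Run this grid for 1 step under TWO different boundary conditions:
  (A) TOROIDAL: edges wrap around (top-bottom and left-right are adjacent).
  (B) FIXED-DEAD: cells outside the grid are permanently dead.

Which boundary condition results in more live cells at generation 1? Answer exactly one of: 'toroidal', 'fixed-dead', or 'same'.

Answer: fixed-dead

Derivation:
Under TOROIDAL boundary, generation 1:
....*..
....*..
...*...
*...***
*.***.*
*..*..*
..*..*.
Population = 17

Under FIXED-DEAD boundary, generation 1:
*.*****
*...*.*
...*..*
*...**.
*.***..
*..*...
**.....
Population = 22

Comparison: toroidal=17, fixed-dead=22 -> fixed-dead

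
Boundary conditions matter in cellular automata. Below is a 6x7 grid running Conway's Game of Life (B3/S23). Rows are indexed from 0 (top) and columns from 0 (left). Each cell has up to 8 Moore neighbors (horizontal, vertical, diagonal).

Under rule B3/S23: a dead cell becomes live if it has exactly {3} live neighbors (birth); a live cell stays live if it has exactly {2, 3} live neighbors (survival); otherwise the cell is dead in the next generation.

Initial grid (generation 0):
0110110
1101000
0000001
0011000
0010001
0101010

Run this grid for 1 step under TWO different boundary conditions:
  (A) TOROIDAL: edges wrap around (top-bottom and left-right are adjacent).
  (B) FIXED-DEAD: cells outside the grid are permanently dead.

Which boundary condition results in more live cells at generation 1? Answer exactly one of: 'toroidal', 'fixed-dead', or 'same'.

Under TOROIDAL boundary, generation 1:
0000011
1101111
1101000
0011000
0100100
1101011
Population = 20

Under FIXED-DEAD boundary, generation 1:
1111100
1101110
0101000
0011000
0100100
0010000
Population = 17

Comparison: toroidal=20, fixed-dead=17 -> toroidal

Answer: toroidal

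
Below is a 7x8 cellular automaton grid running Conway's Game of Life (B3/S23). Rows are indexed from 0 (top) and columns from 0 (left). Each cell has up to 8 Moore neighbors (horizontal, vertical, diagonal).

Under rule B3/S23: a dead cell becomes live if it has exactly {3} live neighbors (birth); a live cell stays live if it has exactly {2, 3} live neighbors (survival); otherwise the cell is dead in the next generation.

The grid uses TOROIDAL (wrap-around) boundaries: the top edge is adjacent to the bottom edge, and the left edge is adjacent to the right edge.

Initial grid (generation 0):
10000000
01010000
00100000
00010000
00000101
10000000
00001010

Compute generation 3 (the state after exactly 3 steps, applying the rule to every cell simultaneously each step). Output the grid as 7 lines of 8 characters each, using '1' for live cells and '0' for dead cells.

Answer: 00100000
01010000
01010000
00100000
00000011
00000011
00000011

Derivation:
Simulating step by step:
Generation 0 (given above): 10 live cells
Generation 1: 8 live cells
00000000
01100000
00110000
00000000
00000000
00000111
00000001
Generation 2: 10 live cells
00000000
01110000
01110000
00000000
00000010
00000011
00000001
Generation 3: 12 live cells
(generation 3 grid is the final answer)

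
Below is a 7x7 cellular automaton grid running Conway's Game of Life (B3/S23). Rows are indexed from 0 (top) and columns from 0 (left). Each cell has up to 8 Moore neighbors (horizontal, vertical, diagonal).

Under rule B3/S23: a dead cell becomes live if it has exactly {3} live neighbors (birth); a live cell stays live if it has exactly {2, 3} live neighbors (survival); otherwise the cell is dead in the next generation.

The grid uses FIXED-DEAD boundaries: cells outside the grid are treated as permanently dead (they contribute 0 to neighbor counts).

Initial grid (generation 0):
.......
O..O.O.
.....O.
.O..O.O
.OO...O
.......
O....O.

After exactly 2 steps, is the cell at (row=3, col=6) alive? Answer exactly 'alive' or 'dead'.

Answer: alive

Derivation:
Simulating step by step:
Generation 0 (given above): 12 live cells
Generation 1: 10 live cells
.......
....O..
.....OO
.OO...O
.OO..O.
.O.....
.......
Generation 2: 9 live cells
.......
.....O.
.....OO
.OO...O
O......
.OO....
.......

Cell (3,6) at generation 2: 1 -> alive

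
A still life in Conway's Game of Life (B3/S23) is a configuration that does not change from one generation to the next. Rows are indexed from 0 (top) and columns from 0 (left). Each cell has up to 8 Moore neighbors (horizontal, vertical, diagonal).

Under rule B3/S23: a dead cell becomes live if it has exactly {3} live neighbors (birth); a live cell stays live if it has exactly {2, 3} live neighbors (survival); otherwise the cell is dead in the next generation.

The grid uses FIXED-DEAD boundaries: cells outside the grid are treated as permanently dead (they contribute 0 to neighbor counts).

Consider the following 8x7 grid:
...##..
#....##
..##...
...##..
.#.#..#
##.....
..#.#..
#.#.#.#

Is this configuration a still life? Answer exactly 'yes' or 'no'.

Compute generation 1 and compare to generation 0 (given above):
Generation 1:
....##.
..#..#.
..##.#.
....#..
##.##..
##.#...
#.#..#.
.#...#.
Cell (0,3) differs: gen0=1 vs gen1=0 -> NOT a still life.

Answer: no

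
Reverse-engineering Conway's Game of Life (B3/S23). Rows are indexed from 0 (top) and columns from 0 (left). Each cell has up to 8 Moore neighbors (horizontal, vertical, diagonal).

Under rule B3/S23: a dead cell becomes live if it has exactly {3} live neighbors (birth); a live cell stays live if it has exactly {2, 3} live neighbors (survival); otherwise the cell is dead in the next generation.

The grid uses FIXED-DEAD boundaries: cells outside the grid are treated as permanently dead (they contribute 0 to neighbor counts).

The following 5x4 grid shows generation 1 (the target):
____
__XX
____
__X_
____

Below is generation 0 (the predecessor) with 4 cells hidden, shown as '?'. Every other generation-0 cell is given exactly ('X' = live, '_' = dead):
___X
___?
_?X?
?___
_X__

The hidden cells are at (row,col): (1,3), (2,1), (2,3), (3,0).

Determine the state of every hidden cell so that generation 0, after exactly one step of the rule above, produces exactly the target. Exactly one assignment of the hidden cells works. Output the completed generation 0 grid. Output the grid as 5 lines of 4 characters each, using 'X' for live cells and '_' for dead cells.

Hidden generation-0 cells (in order): (1,3), (2,1), (2,3), (3,0).
A hidden cell only influences target cells in its own 3x3 neighborhood. Try each of the 2^4 = 16 assignments, step the completed generation 0 forward once under B3/S23, and compare with the target:
  (1,3)=_ (2,1)=_ (2,3)=_ (3,0)=_ -> step gives (1,2)='_' but target has 'X' -> reject
  (1,3)=_ (2,1)=_ (2,3)=_ (3,0)=X -> step gives (1,2)='_' but target has 'X' -> reject
  (1,3)=_ (2,1)=_ (2,3)=X (3,0)=_ -> step reproduces the target at every cell -> ACCEPT
  (1,3)=_ (2,1)=_ (2,3)=X (3,0)=X -> step gives (3,1)='X' but target has '_' -> reject
  (1,3)=_ (2,1)=X (2,3)=_ (3,0)=_ -> step gives (1,3)='_' but target has 'X' -> reject
  (1,3)=_ (2,1)=X (2,3)=_ (3,0)=X -> step gives (1,3)='_' but target has 'X' -> reject
  (1,3)=_ (2,1)=X (2,3)=X (3,0)=_ -> step gives (1,2)='_' but target has 'X' -> reject
  (1,3)=_ (2,1)=X (2,3)=X (3,0)=X -> step gives (1,2)='_' but target has 'X' -> reject
  (1,3)=X (2,1)=_ (2,3)=_ (3,0)=_ -> step gives (3,2)='_' but target has 'X' -> reject
  (1,3)=X (2,1)=_ (2,3)=_ (3,0)=X -> step gives (3,1)='X' but target has '_' -> reject
  (1,3)=X (2,1)=_ (2,3)=X (3,0)=_ -> step gives (1,2)='_' but target has 'X' -> reject
  (1,3)=X (2,1)=_ (2,3)=X (3,0)=X -> step gives (1,2)='_' but target has 'X' -> reject
  (1,3)=X (2,1)=X (2,3)=_ (3,0)=_ -> step gives (1,2)='_' but target has 'X' -> reject
  (1,3)=X (2,1)=X (2,3)=_ (3,0)=X -> step gives (1,2)='_' but target has 'X' -> reject
  (1,3)=X (2,1)=X (2,3)=X (3,0)=_ -> step gives (1,2)='_' but target has 'X' -> reject
  (1,3)=X (2,1)=X (2,3)=X (3,0)=X -> step gives (1,2)='_' but target has 'X' -> reject
Unique solution: (1,3)=dead, (2,1)=dead, (2,3)=live, (3,0)=dead.
Check: live-neighbor counts of every cell in the completed generation 0:
0010
0133
0111
1232
1010
Applying B3/S23 to generation 0 with these counts gives:
____
__XX
____
__X_
____
which matches the target exactly.

Answer: ___X
____
__XX
____
_X__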